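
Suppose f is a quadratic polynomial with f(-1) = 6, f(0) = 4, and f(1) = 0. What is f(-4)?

0

Forward differences of the values at s = -1, 0, 1:
  f  : 6  4  0
  Δ  : -2  -4
  Δ^2: -2
The second differences are constant, confirming degree 2.
Interpolating (Newton forward form) and evaluating at s = -4 gives f(-4) = 0.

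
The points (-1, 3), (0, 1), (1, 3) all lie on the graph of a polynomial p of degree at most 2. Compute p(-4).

Write p(t) = at^2 + bt + c. Substituting each data point gives a linear system:
  a - b + c = 3
  c = 1
  a + b + c = 3
Solving the system yields a = 2, b = 0, c = 1.
So p(t) = 2t^2 + 1.
Then p(-4) = 33.

33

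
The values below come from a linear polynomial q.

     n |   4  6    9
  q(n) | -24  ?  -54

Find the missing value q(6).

-36

The 2 known points determine the degree-1 polynomial uniquely.
Write q(n) = an + b. Substituting each data point gives a linear system:
  4a + b = -24
  9a + b = -54
Solving the system yields a = -6, b = 0.
So q(n) = -6n.
Then q(6) = -36.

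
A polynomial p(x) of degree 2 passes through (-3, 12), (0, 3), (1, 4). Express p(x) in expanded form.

Write p(x) = ax^2 + bx + c. Substituting each data point gives a linear system:
  9a - 3b + c = 12
  c = 3
  a + b + c = 4
Solving the system yields a = 1, b = 0, c = 3.
So p(x) = x^2 + 3.
Check: p(1) = 4. ✓

p(x) = x^2 + 3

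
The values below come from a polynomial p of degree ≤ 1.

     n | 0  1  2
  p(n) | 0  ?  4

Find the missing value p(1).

2

The 2 known points determine the degree-1 polynomial uniquely.
Write p(n) = an + b. Substituting each data point gives a linear system:
  b = 0
  2a + b = 4
Solving the system yields a = 2, b = 0.
So p(n) = 2n.
Then p(1) = 2.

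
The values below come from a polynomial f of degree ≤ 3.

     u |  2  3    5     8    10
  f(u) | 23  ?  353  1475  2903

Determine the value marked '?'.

75

The 4 known points determine the degree-3 polynomial uniquely.
Write f(u) = au^3 + bu^2 + cu + d. Substituting each data point gives a linear system:
  8a + 4b + 2c + d = 23
  125a + 25b + 5c + d = 353
  512a + 64b + 8c + d = 1475
  1000a + 100b + 10c + d = 2903
Solving the system yields a = 3, b = -1, c = 0, d = 3.
So f(u) = 3u³ - u² + 3.
Then f(3) = 75.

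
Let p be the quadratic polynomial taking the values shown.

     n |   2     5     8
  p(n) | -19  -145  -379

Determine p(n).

p(n) = -6n^2 + 5

Write p(n) = an^2 + bn + c. Substituting each data point gives a linear system:
  4a + 2b + c = -19
  25a + 5b + c = -145
  64a + 8b + c = -379
Solving the system yields a = -6, b = 0, c = 5.
So p(n) = -6n^2 + 5.
Check: p(5) = -145. ✓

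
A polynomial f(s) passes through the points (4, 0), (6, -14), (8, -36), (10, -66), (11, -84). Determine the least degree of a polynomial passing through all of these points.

Divided differences on the nodes 4, 6, 8, 10, 11:
  order 0: 0  -14  -36  -66  -84
  order 1: -7  -11  -15  -18
  order 2: -1  -1  -1
  order 3: 0  0
  order 4: 0
The order-2 divided differences are all -1 (nonzero) and every higher order vanishes, so the data lies on a polynomial of degree exactly 2.

2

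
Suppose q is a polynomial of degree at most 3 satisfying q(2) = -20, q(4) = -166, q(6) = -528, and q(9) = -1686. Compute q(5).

-314

Using the Lagrange interpolation formula with nodes 2, 4, 6, 9:
  L_0(x) = (x - 4)(x - 6)(x - 9) / -56
  L_1(x) = (x - 2)(x - 6)(x - 9) / 20
  L_2(x) = (x - 2)(x - 4)(x - 9) / -24
  L_3(x) = (x - 2)(x - 4)(x - 6) / 105
Then q(x) = -20·L_0(x) - 166·L_1(x) - 528·L_2(x) - 1686·L_3(x).
Expanding and collecting terms gives q(x) = -2x³ - 3x² + x + 6.
Evaluating at x = 5: q(5) = -314.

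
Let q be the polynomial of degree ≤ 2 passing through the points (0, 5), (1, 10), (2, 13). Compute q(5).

10

Using the Lagrange interpolation formula with nodes 0, 1, 2:
  L_0(u) = (u - 1)(u - 2) / 2
  L_1(u) = u(u - 2) / -1
  L_2(u) = u(u - 1) / 2
Then q(u) = 5·L_0(u) + 10·L_1(u) + 13·L_2(u).
Expanding and collecting terms gives q(u) = -u² + 6u + 5.
Evaluating at u = 5: q(5) = 10.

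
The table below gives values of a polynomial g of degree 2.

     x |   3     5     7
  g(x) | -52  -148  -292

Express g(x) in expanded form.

Using the Lagrange interpolation formula with nodes 3, 5, 7:
  L_0(x) = (x - 5)(x - 7) / 8
  L_1(x) = (x - 3)(x - 7) / -4
  L_2(x) = (x - 3)(x - 5) / 8
Then g(x) = -52·L_0(x) - 148·L_1(x) - 292·L_2(x).
Expanding and collecting terms gives g(x) = -6x^2 + 2.
Check: g(7) = -292. ✓

g(x) = -6x^2 + 2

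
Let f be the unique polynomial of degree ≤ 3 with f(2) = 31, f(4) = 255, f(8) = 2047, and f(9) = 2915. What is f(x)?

Write f(x) = ax^3 + bx^2 + cx + d. Substituting each data point gives a linear system:
  8a + 4b + 2c + d = 31
  64a + 16b + 4c + d = 255
  512a + 64b + 8c + d = 2047
  729a + 81b + 9c + d = 2915
Solving the system yields a = 4, b = 0, c = 0, d = -1.
So f(x) = 4x^3 - 1.
Check: f(2) = 31. ✓

f(x) = 4x^3 - 1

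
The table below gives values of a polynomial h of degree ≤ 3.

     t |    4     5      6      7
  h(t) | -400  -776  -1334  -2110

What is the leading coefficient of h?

Write h(t) = at^3 + bt^2 + ct + d. Substituting each data point gives a linear system:
  64a + 16b + 4c + d = -400
  125a + 25b + 5c + d = -776
  216a + 36b + 6c + d = -1334
  343a + 49b + 7c + d = -2110
Solving the system yields a = -6, b = -1, c = -1, d = 4.
So h(t) = -6t³ - t² - t + 4.
The leading coefficient is -6.

-6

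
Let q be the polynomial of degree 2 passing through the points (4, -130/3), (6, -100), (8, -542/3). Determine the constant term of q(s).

Write q(s) = as^2 + bs + c. Substituting each data point gives a linear system:
  16a + 4b + c = -130/3
  36a + 6b + c = -100
  64a + 8b + c = -542/3
Solving the system yields a = -3, b = 5/3, c = -2.
So q(s) = -3s^2 + (5/3)s - 2.
The constant term is -2.

-2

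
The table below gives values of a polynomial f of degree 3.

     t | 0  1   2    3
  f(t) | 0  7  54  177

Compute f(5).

Write f(t) = at^3 + bt^2 + ct + d. Substituting each data point gives a linear system:
  d = 0
  a + b + c + d = 7
  8a + 4b + 2c + d = 54
  27a + 9b + 3c + d = 177
Solving the system yields a = 6, b = 2, c = -1, d = 0.
So f(t) = 6t³ + 2t² - t.
Then f(5) = 795.

795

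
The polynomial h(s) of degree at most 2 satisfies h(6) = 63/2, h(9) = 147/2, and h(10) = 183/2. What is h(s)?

h(s) = s^2 - s + 3/2

Using the Lagrange interpolation formula with nodes 6, 9, 10:
  L_0(s) = (s - 9)(s - 10) / 12
  L_1(s) = (s - 6)(s - 10) / -3
  L_2(s) = (s - 6)(s - 9) / 4
Then h(s) = 63/2·L_0(s) + 147/2·L_1(s) + 183/2·L_2(s).
Expanding and collecting terms gives h(s) = s^2 - s + 3/2.
Check: h(9) = 147/2. ✓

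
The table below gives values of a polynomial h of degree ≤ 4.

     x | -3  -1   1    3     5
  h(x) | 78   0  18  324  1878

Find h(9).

Using the Lagrange interpolation formula with nodes -3, -1, 1, 3, 5:
  L_0(x) = (x + 1)(x - 1)(x - 3)(x - 5) / 384
  L_1(x) = (x + 3)(x - 1)(x - 3)(x - 5) / -96
  L_2(x) = (x + 3)(x + 1)(x - 3)(x - 5) / 64
  L_3(x) = (x + 3)(x + 1)(x - 1)(x - 5) / -96
  L_4(x) = (x + 3)(x + 1)(x - 1)(x - 3) / 384
Then h(x) = 78·L_0(x) + 0·L_1(x) + 18·L_2(x) + 324·L_3(x) + 1878·L_4(x).
Expanding and collecting terms gives h(x) = 2x^4 + 4x^3 + 4x^2 + 5x + 3.
Evaluating at x = 9: h(9) = 16410.

16410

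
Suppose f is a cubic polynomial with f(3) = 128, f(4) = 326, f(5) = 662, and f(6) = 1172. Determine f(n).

f(n) = 6n^3 - 3n^2 - 3n + 2

Using the Lagrange interpolation formula with nodes 3, 4, 5, 6:
  L_0(n) = (n - 4)(n - 5)(n - 6) / -6
  L_1(n) = (n - 3)(n - 5)(n - 6) / 2
  L_2(n) = (n - 3)(n - 4)(n - 6) / -2
  L_3(n) = (n - 3)(n - 4)(n - 5) / 6
Then f(n) = 128·L_0(n) + 326·L_1(n) + 662·L_2(n) + 1172·L_3(n).
Expanding and collecting terms gives f(n) = 6n^3 - 3n^2 - 3n + 2.
Check: f(6) = 1172. ✓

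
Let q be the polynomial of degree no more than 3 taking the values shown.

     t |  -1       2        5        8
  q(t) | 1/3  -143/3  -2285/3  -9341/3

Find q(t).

q(t) = -6t^3 - t^2 + 3t - 5/3

Using the Lagrange interpolation formula with nodes -1, 2, 5, 8:
  L_0(t) = (t - 2)(t - 5)(t - 8) / -162
  L_1(t) = (t + 1)(t - 5)(t - 8) / 54
  L_2(t) = (t + 1)(t - 2)(t - 8) / -54
  L_3(t) = (t + 1)(t - 2)(t - 5) / 162
Then q(t) = 1/3·L_0(t) - 143/3·L_1(t) - 2285/3·L_2(t) - 9341/3·L_3(t).
Expanding and collecting terms gives q(t) = -6t^3 - t^2 + 3t - 5/3.
Check: q(5) = -2285/3. ✓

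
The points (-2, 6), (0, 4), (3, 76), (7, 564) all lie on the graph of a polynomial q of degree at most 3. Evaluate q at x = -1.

4

Write q(x) = ax^3 + bx^2 + cx + d. Substituting each data point gives a linear system:
  -8a + 4b - 2c + d = 6
  d = 4
  27a + 9b + 3c + d = 76
  343a + 49b + 7c + d = 564
Solving the system yields a = 1, b = 4, c = 3, d = 4.
So q(x) = x^3 + 4x^2 + 3x + 4.
Then q(-1) = 4.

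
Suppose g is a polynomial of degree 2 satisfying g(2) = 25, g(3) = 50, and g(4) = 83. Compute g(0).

-1

Using the Lagrange interpolation formula with nodes 2, 3, 4:
  L_0(s) = (s - 3)(s - 4) / 2
  L_1(s) = (s - 2)(s - 4) / -1
  L_2(s) = (s - 2)(s - 3) / 2
Then g(s) = 25·L_0(s) + 50·L_1(s) + 83·L_2(s).
Expanding and collecting terms gives g(s) = 4s² + 5s - 1.
Evaluating at s = 0: g(0) = -1.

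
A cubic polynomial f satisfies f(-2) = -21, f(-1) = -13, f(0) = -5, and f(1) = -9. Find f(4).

Write f(u) = au^3 + bu^2 + cu + d. Substituting each data point gives a linear system:
  -8a + 4b - 2c + d = -21
  -a + b - c + d = -13
  d = -5
  a + b + c + d = -9
Solving the system yields a = -2, b = -6, c = 4, d = -5.
So f(u) = -2u³ - 6u² + 4u - 5.
Then f(4) = -213.

-213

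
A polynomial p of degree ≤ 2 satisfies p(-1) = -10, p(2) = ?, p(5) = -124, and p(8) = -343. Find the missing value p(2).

-13

On equispaced nodes a degree-2 polynomial has vanishing third forward difference, so
  - p(-1) + 3·p(2) - 3·p(5) + p(8) = 0.
Substituting the known values and solving for p(2):
  3·p(2) = -39
  p(2) = -13.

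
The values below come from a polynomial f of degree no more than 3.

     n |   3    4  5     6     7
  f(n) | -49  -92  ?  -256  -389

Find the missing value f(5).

-159

On equispaced nodes a degree-3 polynomial has vanishing fourth forward difference, so
  f(3) - 4·f(4) + 6·f(5) - 4·f(6) + f(7) = 0.
Substituting the known values and solving for f(5):
  6·f(5) = -954
  f(5) = -159.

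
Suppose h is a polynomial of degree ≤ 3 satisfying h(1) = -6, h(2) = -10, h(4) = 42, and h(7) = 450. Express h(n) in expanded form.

Using the Lagrange interpolation formula with nodes 1, 2, 4, 7:
  L_0(n) = (n - 2)(n - 4)(n - 7) / -18
  L_1(n) = (n - 1)(n - 4)(n - 7) / 10
  L_2(n) = (n - 1)(n - 2)(n - 7) / -18
  L_3(n) = (n - 1)(n - 2)(n - 4) / 90
Then h(n) = -6·L_0(n) - 10·L_1(n) + 42·L_2(n) + 450·L_3(n).
Expanding and collecting terms gives h(n) = 2n^3 - 4n^2 - 6n + 2.
Check: h(2) = -10. ✓

h(n) = 2n^3 - 4n^2 - 6n + 2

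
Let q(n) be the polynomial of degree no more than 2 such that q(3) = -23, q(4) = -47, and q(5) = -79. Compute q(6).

-119

Using the Lagrange interpolation formula with nodes 3, 4, 5:
  L_0(n) = (n - 4)(n - 5) / 2
  L_1(n) = (n - 3)(n - 5) / -1
  L_2(n) = (n - 3)(n - 4) / 2
Then q(n) = -23·L_0(n) - 47·L_1(n) - 79·L_2(n).
Expanding and collecting terms gives q(n) = -4n² + 4n + 1.
Evaluating at n = 6: q(6) = -119.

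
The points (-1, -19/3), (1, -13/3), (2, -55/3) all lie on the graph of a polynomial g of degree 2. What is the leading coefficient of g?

Write g(n) = an^2 + bn + c. Substituting each data point gives a linear system:
  a - b + c = -19/3
  a + b + c = -13/3
  4a + 2b + c = -55/3
Solving the system yields a = -5, b = 1, c = -1/3.
So g(n) = -5n² + n - 1/3.
The leading coefficient is -5.

-5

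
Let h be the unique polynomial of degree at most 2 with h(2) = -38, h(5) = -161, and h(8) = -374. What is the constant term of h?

Write h(n) = an^2 + bn + c. Substituting each data point gives a linear system:
  4a + 2b + c = -38
  25a + 5b + c = -161
  64a + 8b + c = -374
Solving the system yields a = -5, b = -6, c = -6.
So h(n) = -5n² - 6n - 6.
The constant term is -6.

-6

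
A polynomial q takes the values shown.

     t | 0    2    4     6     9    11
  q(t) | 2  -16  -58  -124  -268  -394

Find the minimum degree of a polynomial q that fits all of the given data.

Divided differences on the nodes 0, 2, 4, 6, 9, 11:
  order 0: 2  -16  -58  -124  -268  -394
  order 1: -9  -21  -33  -48  -63
  order 2: -3  -3  -3  -3
  order 3: 0  0  0
  order 4: 0  0
  order 5: 0
The order-2 divided differences are all -3 (nonzero) and every higher order vanishes, so the data lies on a polynomial of degree exactly 2.

2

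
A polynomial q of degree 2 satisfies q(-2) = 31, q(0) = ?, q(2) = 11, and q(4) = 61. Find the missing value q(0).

1

On equispaced nodes a degree-2 polynomial has vanishing third forward difference, so
  - q(-2) + 3·q(0) - 3·q(2) + q(4) = 0.
Substituting the known values and solving for q(0):
  3·q(0) = 3
  q(0) = 1.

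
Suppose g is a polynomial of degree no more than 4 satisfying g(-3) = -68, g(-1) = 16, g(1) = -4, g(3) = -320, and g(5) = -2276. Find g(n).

g(n) = -3n^4 - 4n^3 + 5n^2 - 6n + 4

Write g(n) = an^4 + bn^3 + cn^2 + dn + e. Substituting each data point gives a linear system:
  81a - 27b + 9c - 3d + e = -68
  a - b + c - d + e = 16
  a + b + c + d + e = -4
  81a + 27b + 9c + 3d + e = -320
  625a + 125b + 25c + 5d + e = -2276
Solving the system yields a = -3, b = -4, c = 5, d = -6, e = 4.
So g(n) = -3n⁴ - 4n³ + 5n² - 6n + 4.
Check: g(5) = -2276. ✓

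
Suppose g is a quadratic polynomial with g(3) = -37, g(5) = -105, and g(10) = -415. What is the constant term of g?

Write g(x) = ax^2 + bx + c. Substituting each data point gives a linear system:
  9a + 3b + c = -37
  25a + 5b + c = -105
  100a + 10b + c = -415
Solving the system yields a = -4, b = -2, c = 5.
So g(x) = -4x^2 - 2x + 5.
The constant term is 5.

5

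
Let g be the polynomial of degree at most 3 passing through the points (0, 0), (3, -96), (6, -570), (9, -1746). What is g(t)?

Using the Lagrange interpolation formula with nodes 0, 3, 6, 9:
  L_0(t) = (t - 3)(t - 6)(t - 9) / -162
  L_1(t) = t(t - 6)(t - 9) / 54
  L_2(t) = t(t - 3)(t - 9) / -54
  L_3(t) = t(t - 3)(t - 6) / 162
Then g(t) = 0·L_0(t) - 96·L_1(t) - 570·L_2(t) - 1746·L_3(t).
Expanding and collecting terms gives g(t) = -2t^3 - 3t^2 - 5t.
Check: g(3) = -96. ✓

g(t) = -2t^3 - 3t^2 - 5t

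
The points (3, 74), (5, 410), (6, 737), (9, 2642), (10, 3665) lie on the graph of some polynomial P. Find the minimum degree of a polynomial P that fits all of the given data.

Divided differences on the nodes 3, 5, 6, 9, 10:
  order 0: 74  410  737  2642  3665
  order 1: 168  327  635  1023
  order 2: 53  77  97
  order 3: 4  4
  order 4: 0
The order-3 divided differences are all 4 (nonzero) and every higher order vanishes, so the data lies on a polynomial of degree exactly 3.

3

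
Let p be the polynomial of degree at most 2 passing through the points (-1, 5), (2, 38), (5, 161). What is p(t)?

p(t) = 5t^2 + 6t + 6

Write p(t) = at^2 + bt + c. Substituting each data point gives a linear system:
  a - b + c = 5
  4a + 2b + c = 38
  25a + 5b + c = 161
Solving the system yields a = 5, b = 6, c = 6.
So p(t) = 5t^2 + 6t + 6.
Check: p(-1) = 5. ✓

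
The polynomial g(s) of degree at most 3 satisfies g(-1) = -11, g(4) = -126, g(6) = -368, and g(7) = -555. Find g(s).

g(s) = -s^3 - 5s^2 + 5s - 2

Write g(s) = as^3 + bs^2 + cs + d. Substituting each data point gives a linear system:
  -a + b - c + d = -11
  64a + 16b + 4c + d = -126
  216a + 36b + 6c + d = -368
  343a + 49b + 7c + d = -555
Solving the system yields a = -1, b = -5, c = 5, d = -2.
So g(s) = -s^3 - 5s^2 + 5s - 2.
Check: g(6) = -368. ✓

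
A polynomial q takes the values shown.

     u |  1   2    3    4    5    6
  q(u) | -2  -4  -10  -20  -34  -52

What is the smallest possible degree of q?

2

Forward differences of the values at u = 1, 2, 3, 4, 5, 6:
  q  : -2  -4  -10  -20  -34  -52
  Δ  : -2  -6  -10  -14  -18
  Δ^2: -4  -4  -4  -4
  Δ^3: 0  0  0
  Δ^4: 0  0
  Δ^5: 0
The second differences are constant (-4) and nonzero, while all higher differences vanish, so the minimal degree is 2.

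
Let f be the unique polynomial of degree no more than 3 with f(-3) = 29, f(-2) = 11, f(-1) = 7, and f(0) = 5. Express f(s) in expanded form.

Using the Lagrange interpolation formula with nodes -3, -2, -1, 0:
  L_0(s) = (s + 2)(s + 1)s / -6
  L_1(s) = (s + 3)(s + 1)s / 2
  L_2(s) = (s + 3)(s + 2)s / -2
  L_3(s) = (s + 3)(s + 2)(s + 1) / 6
Then f(s) = 29·L_0(s) + 11·L_1(s) + 7·L_2(s) + 5·L_3(s).
Expanding and collecting terms gives f(s) = -2s³ - 5s² - 5s + 5.
Check: f(-3) = 29. ✓

f(s) = -2s^3 - 5s^2 - 5s + 5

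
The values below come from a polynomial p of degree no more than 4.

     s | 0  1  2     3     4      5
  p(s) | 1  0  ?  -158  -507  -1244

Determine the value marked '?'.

On equispaced nodes a degree-4 polynomial has vanishing fifth forward difference, so
  - p(0) + 5·p(1) - 10·p(2) + 10·p(3) - 5·p(4) + p(5) = 0.
Substituting the known values and solving for p(2):
  -10·p(2) = 290
  p(2) = -29.

-29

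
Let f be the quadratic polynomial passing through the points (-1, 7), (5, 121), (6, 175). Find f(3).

43

Write f(u) = au^2 + bu + c. Substituting each data point gives a linear system:
  a - b + c = 7
  25a + 5b + c = 121
  36a + 6b + c = 175
Solving the system yields a = 5, b = -1, c = 1.
So f(u) = 5u^2 - u + 1.
Then f(3) = 43.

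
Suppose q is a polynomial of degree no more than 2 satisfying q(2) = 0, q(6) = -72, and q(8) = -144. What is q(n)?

q(n) = -3n^2 + 6n

Write q(n) = an^2 + bn + c. Substituting each data point gives a linear system:
  4a + 2b + c = 0
  36a + 6b + c = -72
  64a + 8b + c = -144
Solving the system yields a = -3, b = 6, c = 0.
So q(n) = -3n^2 + 6n.
Check: q(2) = 0. ✓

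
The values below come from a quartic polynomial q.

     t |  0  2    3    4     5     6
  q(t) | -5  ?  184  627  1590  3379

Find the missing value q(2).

27

The 5 known points determine the degree-4 polynomial uniquely.
Write q(t) = at^4 + bt^3 + ct^2 + dt + e. Substituting each data point gives a linear system:
  e = -5
  81a + 27b + 9c + 3d + e = 184
  256a + 64b + 16c + 4d + e = 627
  625a + 125b + 25c + 5d + e = 1590
  1296a + 216b + 36c + 6d + e = 3379
Solving the system yields a = 3, b = -3, c = 5, d = -6, e = -5.
So q(t) = 3t^4 - 3t^3 + 5t^2 - 6t - 5.
Then q(2) = 27.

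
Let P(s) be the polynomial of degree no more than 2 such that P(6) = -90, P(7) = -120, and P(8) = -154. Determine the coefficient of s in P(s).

Write P(s) = as^2 + bs + c. Substituting each data point gives a linear system:
  36a + 6b + c = -90
  49a + 7b + c = -120
  64a + 8b + c = -154
Solving the system yields a = -2, b = -4, c = 6.
So P(s) = -2s^2 - 4s + 6.
The coefficient of s is -4.

-4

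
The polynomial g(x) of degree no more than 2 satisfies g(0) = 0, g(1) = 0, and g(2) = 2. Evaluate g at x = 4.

Forward differences of the values at x = 0, 1, 2:
  g  : 0  0  2
  Δ  : 0  2
  Δ^2: 2
The second differences are constant, confirming degree 2.
Interpolating (Newton forward form) and evaluating at x = 4 gives g(4) = 12.

12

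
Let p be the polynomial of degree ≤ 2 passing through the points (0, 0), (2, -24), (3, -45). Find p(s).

Using the Lagrange interpolation formula with nodes 0, 2, 3:
  L_0(s) = (s - 2)(s - 3) / 6
  L_1(s) = s(s - 3) / -2
  L_2(s) = s(s - 2) / 3
Then p(s) = 0·L_0(s) - 24·L_1(s) - 45·L_2(s).
Expanding and collecting terms gives p(s) = -3s^2 - 6s.
Check: p(0) = 0. ✓

p(s) = -3s^2 - 6s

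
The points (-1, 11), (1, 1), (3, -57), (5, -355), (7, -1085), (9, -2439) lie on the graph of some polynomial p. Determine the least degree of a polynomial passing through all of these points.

3

Forward differences of the values at x = -1, 1, 3, 5, 7, 9:
  p  : 11  1  -57  -355  -1085  -2439
  Δ  : -10  -58  -298  -730  -1354
  Δ^2: -48  -240  -432  -624
  Δ^3: -192  -192  -192
  Δ^4: 0  0
  Δ^5: 0
The third differences are constant (-192) and nonzero, while all higher differences vanish, so the minimal degree is 3.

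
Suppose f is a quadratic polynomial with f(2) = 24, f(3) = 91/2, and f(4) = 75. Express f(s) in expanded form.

f(s) = 4s^2 + (3/2)s + 5

Write f(s) = as^2 + bs + c. Substituting each data point gives a linear system:
  4a + 2b + c = 24
  9a + 3b + c = 91/2
  16a + 4b + c = 75
Solving the system yields a = 4, b = 3/2, c = 5.
So f(s) = 4s^2 + (3/2)s + 5.
Check: f(3) = 91/2. ✓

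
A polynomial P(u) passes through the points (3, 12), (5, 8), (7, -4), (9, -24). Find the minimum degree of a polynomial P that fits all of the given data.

2

Forward differences of the values at u = 3, 5, 7, 9:
  P  : 12  8  -4  -24
  Δ  : -4  -12  -20
  Δ^2: -8  -8
  Δ^3: 0
The second differences are constant (-8) and nonzero, while all higher differences vanish, so the minimal degree is 2.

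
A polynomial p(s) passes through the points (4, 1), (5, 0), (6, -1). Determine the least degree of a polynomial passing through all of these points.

1

Forward differences of the values at s = 4, 5, 6:
  p  : 1  0  -1
  Δ  : -1  -1
  Δ^2: 0
The first differences are constant (-1) and nonzero, while all higher differences vanish, so the minimal degree is 1.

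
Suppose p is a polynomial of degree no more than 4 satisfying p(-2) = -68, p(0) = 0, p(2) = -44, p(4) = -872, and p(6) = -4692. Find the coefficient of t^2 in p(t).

2

Write p(t) = at^4 + bt^3 + ct^2 + dt + e. Substituting each data point gives a linear system:
  16a - 8b + 4c - 2d + e = -68
  e = 0
  16a + 8b + 4c + 2d + e = -44
  256a + 64b + 16c + 4d + e = -872
  1296a + 216b + 36c + 6d + e = -4692
Solving the system yields a = -4, b = 2, c = 2, d = -2, e = 0.
So p(t) = -4t^4 + 2t^3 + 2t^2 - 2t.
The coefficient of t^2 is 2.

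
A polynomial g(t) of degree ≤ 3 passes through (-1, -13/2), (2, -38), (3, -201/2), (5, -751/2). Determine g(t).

g(t) = -2t^3 - 5t^2 + (1/2)t - 3

Using the Lagrange interpolation formula with nodes -1, 2, 3, 5:
  L_0(t) = (t - 2)(t - 3)(t - 5) / -72
  L_1(t) = (t + 1)(t - 3)(t - 5) / 9
  L_2(t) = (t + 1)(t - 2)(t - 5) / -8
  L_3(t) = (t + 1)(t - 2)(t - 3) / 36
Then g(t) = -13/2·L_0(t) - 38·L_1(t) - 201/2·L_2(t) - 751/2·L_3(t).
Expanding and collecting terms gives g(t) = -2t^3 - 5t^2 + (1/2)t - 3.
Check: g(-1) = -13/2. ✓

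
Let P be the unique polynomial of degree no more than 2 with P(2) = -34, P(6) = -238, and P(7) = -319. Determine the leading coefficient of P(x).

Write P(x) = ax^2 + bx + c. Substituting each data point gives a linear system:
  4a + 2b + c = -34
  36a + 6b + c = -238
  49a + 7b + c = -319
Solving the system yields a = -6, b = -3, c = -4.
So P(x) = -6x^2 - 3x - 4.
The leading coefficient is -6.

-6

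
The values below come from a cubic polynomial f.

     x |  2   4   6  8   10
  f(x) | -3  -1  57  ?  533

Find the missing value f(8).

219

On equispaced nodes a degree-3 polynomial has vanishing fourth forward difference, so
  f(2) - 4·f(4) + 6·f(6) - 4·f(8) + f(10) = 0.
Substituting the known values and solving for f(8):
  -4·f(8) = -876
  f(8) = 219.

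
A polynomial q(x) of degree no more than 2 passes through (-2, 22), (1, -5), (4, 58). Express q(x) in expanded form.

q(x) = 5x^2 - 4x - 6

Using the Lagrange interpolation formula with nodes -2, 1, 4:
  L_0(x) = (x - 1)(x - 4) / 18
  L_1(x) = (x + 2)(x - 4) / -9
  L_2(x) = (x + 2)(x - 1) / 18
Then q(x) = 22·L_0(x) - 5·L_1(x) + 58·L_2(x).
Expanding and collecting terms gives q(x) = 5x^2 - 4x - 6.
Check: q(1) = -5. ✓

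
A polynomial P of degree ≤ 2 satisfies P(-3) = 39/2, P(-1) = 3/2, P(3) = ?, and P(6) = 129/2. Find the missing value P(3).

27/2

The 3 known points determine the degree-2 polynomial uniquely.
Write P(n) = an^2 + bn + c. Substituting each data point gives a linear system:
  9a - 3b + c = 39/2
  a - b + c = 3/2
  36a + 6b + c = 129/2
Solving the system yields a = 2, b = -1, c = -3/2.
So P(n) = 2n^2 - n - 3/2.
Then P(3) = 27/2.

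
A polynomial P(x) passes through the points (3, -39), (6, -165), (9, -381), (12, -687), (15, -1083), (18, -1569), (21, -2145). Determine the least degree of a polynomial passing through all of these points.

2

Forward differences of the values at x = 3, 6, 9, 12, 15, 18, 21:
  P  : -39  -165  -381  -687  -1083  -1569  -2145
  Δ  : -126  -216  -306  -396  -486  -576
  Δ^2: -90  -90  -90  -90  -90
  Δ^3: 0  0  0  0
  Δ^4: 0  0  0
  Δ^5: 0  0
  Δ^6: 0
The second differences are constant (-90) and nonzero, while all higher differences vanish, so the minimal degree is 2.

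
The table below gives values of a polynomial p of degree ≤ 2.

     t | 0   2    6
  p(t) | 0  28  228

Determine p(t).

Write p(t) = at^2 + bt + c. Substituting each data point gives a linear system:
  c = 0
  4a + 2b + c = 28
  36a + 6b + c = 228
Solving the system yields a = 6, b = 2, c = 0.
So p(t) = 6t² + 2t.
Check: p(0) = 0. ✓

p(t) = 6t^2 + 2t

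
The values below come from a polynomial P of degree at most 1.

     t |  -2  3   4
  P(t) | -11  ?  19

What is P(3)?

The 2 known points determine the degree-1 polynomial uniquely.
Write P(t) = at + b. Substituting each data point gives a linear system:
  -2a + b = -11
  4a + b = 19
Solving the system yields a = 5, b = -1.
So P(t) = 5t - 1.
Then P(3) = 14.

14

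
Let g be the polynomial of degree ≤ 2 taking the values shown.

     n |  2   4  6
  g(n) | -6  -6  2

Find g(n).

g(n) = n^2 - 6n + 2

Using the Lagrange interpolation formula with nodes 2, 4, 6:
  L_0(n) = (n - 4)(n - 6) / 8
  L_1(n) = (n - 2)(n - 6) / -4
  L_2(n) = (n - 2)(n - 4) / 8
Then g(n) = -6·L_0(n) - 6·L_1(n) + 2·L_2(n).
Expanding and collecting terms gives g(n) = n^2 - 6n + 2.
Check: g(4) = -6. ✓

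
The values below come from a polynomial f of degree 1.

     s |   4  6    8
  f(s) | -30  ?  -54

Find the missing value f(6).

-42

On equispaced nodes a degree-1 polynomial has vanishing second forward difference, so
  f(4) - 2·f(6) + f(8) = 0.
Substituting the known values and solving for f(6):
  -2·f(6) = 84
  f(6) = -42.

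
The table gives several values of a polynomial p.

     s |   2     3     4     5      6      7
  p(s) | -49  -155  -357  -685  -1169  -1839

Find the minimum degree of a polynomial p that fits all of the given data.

Forward differences of the values at s = 2, 3, 4, 5, 6, 7:
  p  : -49  -155  -357  -685  -1169  -1839
  Δ  : -106  -202  -328  -484  -670
  Δ^2: -96  -126  -156  -186
  Δ^3: -30  -30  -30
  Δ^4: 0  0
  Δ^5: 0
The third differences are constant (-30) and nonzero, while all higher differences vanish, so the minimal degree is 3.

3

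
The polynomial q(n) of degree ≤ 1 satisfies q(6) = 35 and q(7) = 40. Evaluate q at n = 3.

Write q(n) = an + b. Substituting each data point gives a linear system:
  6a + b = 35
  7a + b = 40
Solving the system yields a = 5, b = 5.
So q(n) = 5n + 5.
Then q(3) = 20.

20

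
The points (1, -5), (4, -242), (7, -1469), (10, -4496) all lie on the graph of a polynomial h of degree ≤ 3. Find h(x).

h(x) = -5x^3 + 5x^2 + x - 6

Write h(x) = ax^3 + bx^2 + cx + d. Substituting each data point gives a linear system:
  a + b + c + d = -5
  64a + 16b + 4c + d = -242
  343a + 49b + 7c + d = -1469
  1000a + 100b + 10c + d = -4496
Solving the system yields a = -5, b = 5, c = 1, d = -6.
So h(x) = -5x³ + 5x² + x - 6.
Check: h(1) = -5. ✓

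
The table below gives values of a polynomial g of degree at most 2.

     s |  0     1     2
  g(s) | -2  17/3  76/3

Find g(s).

Using the Lagrange interpolation formula with nodes 0, 1, 2:
  L_0(s) = (s - 1)(s - 2) / 2
  L_1(s) = s(s - 2) / -1
  L_2(s) = s(s - 1) / 2
Then g(s) = -2·L_0(s) + 17/3·L_1(s) + 76/3·L_2(s).
Expanding and collecting terms gives g(s) = 6s^2 + (5/3)s - 2.
Check: g(0) = -2. ✓

g(s) = 6s^2 + (5/3)s - 2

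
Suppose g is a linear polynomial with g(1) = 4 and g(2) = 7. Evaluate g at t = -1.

Write g(t) = at + b. Substituting each data point gives a linear system:
  a + b = 4
  2a + b = 7
Solving the system yields a = 3, b = 1.
So g(t) = 3t + 1.
Then g(-1) = -2.

-2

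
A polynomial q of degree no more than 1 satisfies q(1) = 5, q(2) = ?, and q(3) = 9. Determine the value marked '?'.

On equispaced nodes a degree-1 polynomial has vanishing second forward difference, so
  q(1) - 2·q(2) + q(3) = 0.
Substituting the known values and solving for q(2):
  -2·q(2) = -14
  q(2) = 7.

7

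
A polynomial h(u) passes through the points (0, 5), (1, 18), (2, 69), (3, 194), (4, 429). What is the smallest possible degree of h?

Forward differences of the values at u = 0, 1, 2, 3, 4:
  h  : 5  18  69  194  429
  Δ  : 13  51  125  235
  Δ^2: 38  74  110
  Δ^3: 36  36
  Δ^4: 0
The third differences are constant (36) and nonzero, while all higher differences vanish, so the minimal degree is 3.

3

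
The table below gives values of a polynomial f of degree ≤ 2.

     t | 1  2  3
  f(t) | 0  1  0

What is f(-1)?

Forward differences of the values at t = 1, 2, 3:
  f  : 0  1  0
  Δ  : 1  -1
  Δ^2: -2
The second differences are constant, confirming degree 2.
Interpolating (Newton forward form) and evaluating at t = -1 gives f(-1) = -8.

-8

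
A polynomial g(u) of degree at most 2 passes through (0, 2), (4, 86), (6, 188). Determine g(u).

Using the Lagrange interpolation formula with nodes 0, 4, 6:
  L_0(u) = (u - 4)(u - 6) / 24
  L_1(u) = u(u - 6) / -8
  L_2(u) = u(u - 4) / 12
Then g(u) = 2·L_0(u) + 86·L_1(u) + 188·L_2(u).
Expanding and collecting terms gives g(u) = 5u² + u + 2.
Check: g(6) = 188. ✓

g(u) = 5u^2 + u + 2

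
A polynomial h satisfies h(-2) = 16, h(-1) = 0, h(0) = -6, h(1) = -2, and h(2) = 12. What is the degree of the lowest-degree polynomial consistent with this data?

Forward differences of the values at n = -2, -1, 0, 1, 2:
  h  : 16  0  -6  -2  12
  Δ  : -16  -6  4  14
  Δ^2: 10  10  10
  Δ^3: 0  0
  Δ^4: 0
The second differences are constant (10) and nonzero, while all higher differences vanish, so the minimal degree is 2.

2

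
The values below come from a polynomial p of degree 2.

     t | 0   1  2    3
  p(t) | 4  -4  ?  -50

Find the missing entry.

-22

On equispaced nodes a degree-2 polynomial has vanishing third forward difference, so
  - p(0) + 3·p(1) - 3·p(2) + p(3) = 0.
Substituting the known values and solving for p(2):
  -3·p(2) = 66
  p(2) = -22.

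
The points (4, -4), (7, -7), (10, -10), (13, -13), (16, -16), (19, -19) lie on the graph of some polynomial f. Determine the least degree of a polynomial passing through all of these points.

Forward differences of the values at t = 4, 7, 10, 13, 16, 19:
  f  : -4  -7  -10  -13  -16  -19
  Δ  : -3  -3  -3  -3  -3
  Δ^2: 0  0  0  0
  Δ^3: 0  0  0
  Δ^4: 0  0
  Δ^5: 0
The first differences are constant (-3) and nonzero, while all higher differences vanish, so the minimal degree is 1.

1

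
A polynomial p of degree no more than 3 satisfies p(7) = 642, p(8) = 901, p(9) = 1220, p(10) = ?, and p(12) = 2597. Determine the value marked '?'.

1605

The 4 known points determine the degree-3 polynomial uniquely.
Write p(u) = au^3 + bu^2 + cu + d. Substituting each data point gives a linear system:
  343a + 49b + 7c + d = 642
  512a + 64b + 8c + d = 901
  729a + 81b + 9c + d = 1220
  1728a + 144b + 12c + d = 2597
Solving the system yields a = 1, b = 6, c = 0, d = 5.
So p(u) = u^3 + 6u^2 + 5.
Then p(10) = 1605.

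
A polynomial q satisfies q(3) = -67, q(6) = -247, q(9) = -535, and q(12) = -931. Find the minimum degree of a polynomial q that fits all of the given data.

Forward differences of the values at t = 3, 6, 9, 12:
  q  : -67  -247  -535  -931
  Δ  : -180  -288  -396
  Δ^2: -108  -108
  Δ^3: 0
The second differences are constant (-108) and nonzero, while all higher differences vanish, so the minimal degree is 2.

2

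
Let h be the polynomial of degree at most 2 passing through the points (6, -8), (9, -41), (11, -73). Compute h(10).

-56

Using the Lagrange interpolation formula with nodes 6, 9, 11:
  L_0(t) = (t - 9)(t - 11) / 15
  L_1(t) = (t - 6)(t - 11) / -6
  L_2(t) = (t - 6)(t - 9) / 10
Then h(t) = -8·L_0(t) - 41·L_1(t) - 73·L_2(t).
Expanding and collecting terms gives h(t) = -t² + 4t + 4.
Evaluating at t = 10: h(10) = -56.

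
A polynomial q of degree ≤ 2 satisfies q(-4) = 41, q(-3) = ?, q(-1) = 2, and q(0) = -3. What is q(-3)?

The 3 known points determine the degree-2 polynomial uniquely.
Write q(n) = an^2 + bn + c. Substituting each data point gives a linear system:
  16a - 4b + c = 41
  a - b + c = 2
  c = -3
Solving the system yields a = 2, b = -3, c = -3.
So q(n) = 2n² - 3n - 3.
Then q(-3) = 24.

24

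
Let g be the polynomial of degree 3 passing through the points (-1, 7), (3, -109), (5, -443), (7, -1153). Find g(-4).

Using the Lagrange interpolation formula with nodes -1, 3, 5, 7:
  L_0(u) = (u - 3)(u - 5)(u - 7) / -192
  L_1(u) = (u + 1)(u - 5)(u - 7) / 32
  L_2(u) = (u + 1)(u - 3)(u - 7) / -24
  L_3(u) = (u + 1)(u - 3)(u - 5) / 64
Then g(u) = 7·L_0(u) - 109·L_1(u) - 443·L_2(u) - 1153·L_3(u).
Expanding and collecting terms gives g(u) = -3u^3 - 2u^2 - 4u + 2.
Evaluating at u = -4: g(-4) = 178.

178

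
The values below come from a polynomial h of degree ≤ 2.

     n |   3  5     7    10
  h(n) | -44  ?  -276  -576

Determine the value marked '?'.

The 3 known points determine the degree-2 polynomial uniquely.
Write h(n) = an^2 + bn + c. Substituting each data point gives a linear system:
  9a + 3b + c = -44
  49a + 7b + c = -276
  100a + 10b + c = -576
Solving the system yields a = -6, b = 2, c = 4.
So h(n) = -6n² + 2n + 4.
Then h(5) = -136.

-136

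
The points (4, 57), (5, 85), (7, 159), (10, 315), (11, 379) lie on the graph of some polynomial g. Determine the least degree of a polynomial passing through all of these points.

2

Divided differences on the nodes 4, 5, 7, 10, 11:
  order 0: 57  85  159  315  379
  order 1: 28  37  52  64
  order 2: 3  3  3
  order 3: 0  0
  order 4: 0
The order-2 divided differences are all 3 (nonzero) and every higher order vanishes, so the data lies on a polynomial of degree exactly 2.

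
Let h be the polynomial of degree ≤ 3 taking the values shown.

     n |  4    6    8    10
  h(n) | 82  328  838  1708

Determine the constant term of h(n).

-2

Write h(n) = an^3 + bn^2 + cn + d. Substituting each data point gives a linear system:
  64a + 16b + 4c + d = 82
  216a + 36b + 6c + d = 328
  512a + 64b + 8c + d = 838
  1000a + 100b + 10c + d = 1708
Solving the system yields a = 2, b = -3, c = 1, d = -2.
So h(n) = 2n^3 - 3n^2 + n - 2.
The constant term is -2.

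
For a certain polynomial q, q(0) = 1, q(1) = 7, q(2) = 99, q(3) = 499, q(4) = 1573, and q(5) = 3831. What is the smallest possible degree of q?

4

Forward differences of the values at s = 0, 1, 2, 3, 4, 5:
  q  : 1  7  99  499  1573  3831
  Δ  : 6  92  400  1074  2258
  Δ^2: 86  308  674  1184
  Δ^3: 222  366  510
  Δ^4: 144  144
  Δ^5: 0
The fourth differences are constant (144) and nonzero, while all higher differences vanish, so the minimal degree is 4.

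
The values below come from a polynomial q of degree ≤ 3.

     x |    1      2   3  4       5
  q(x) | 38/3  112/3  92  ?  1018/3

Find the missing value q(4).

566/3

On equispaced nodes a degree-3 polynomial has vanishing fourth forward difference, so
  q(1) - 4·q(2) + 6·q(3) - 4·q(4) + q(5) = 0.
Substituting the known values and solving for q(4):
  -4·q(4) = -2264/3
  q(4) = 566/3.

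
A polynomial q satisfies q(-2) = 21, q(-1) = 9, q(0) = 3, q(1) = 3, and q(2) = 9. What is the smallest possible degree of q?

Forward differences of the values at s = -2, -1, 0, 1, 2:
  q  : 21  9  3  3  9
  Δ  : -12  -6  0  6
  Δ^2: 6  6  6
  Δ^3: 0  0
  Δ^4: 0
The second differences are constant (6) and nonzero, while all higher differences vanish, so the minimal degree is 2.

2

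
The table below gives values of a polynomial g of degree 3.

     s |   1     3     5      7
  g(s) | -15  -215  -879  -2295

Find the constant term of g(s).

Write g(s) = as^3 + bs^2 + cs + d. Substituting each data point gives a linear system:
  a + b + c + d = -15
  27a + 9b + 3c + d = -215
  125a + 25b + 5c + d = -879
  343a + 49b + 7c + d = -2295
Solving the system yields a = -6, b = -4, c = -6, d = 1.
So g(s) = -6s³ - 4s² - 6s + 1.
The constant term is 1.

1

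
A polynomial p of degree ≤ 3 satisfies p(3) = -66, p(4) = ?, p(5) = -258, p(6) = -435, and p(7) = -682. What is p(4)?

The 4 known points determine the degree-3 polynomial uniquely.
Write p(u) = au^3 + bu^2 + cu + d. Substituting each data point gives a linear system:
  27a + 9b + 3c + d = -66
  125a + 25b + 5c + d = -258
  216a + 36b + 6c + d = -435
  343a + 49b + 7c + d = -682
Solving the system yields a = -2, b = 1, c = -6, d = -3.
So p(u) = -2u^3 + u^2 - 6u - 3.
Then p(4) = -139.

-139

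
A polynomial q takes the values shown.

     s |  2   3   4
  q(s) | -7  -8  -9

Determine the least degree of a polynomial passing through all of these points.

Forward differences of the values at s = 2, 3, 4:
  q  : -7  -8  -9
  Δ  : -1  -1
  Δ^2: 0
The first differences are constant (-1) and nonzero, while all higher differences vanish, so the minimal degree is 1.

1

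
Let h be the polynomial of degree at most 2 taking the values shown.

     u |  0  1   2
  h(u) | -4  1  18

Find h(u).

h(u) = 6u^2 - u - 4

Using the Lagrange interpolation formula with nodes 0, 1, 2:
  L_0(u) = (u - 1)(u - 2) / 2
  L_1(u) = u(u - 2) / -1
  L_2(u) = u(u - 1) / 2
Then h(u) = -4·L_0(u) + 1·L_1(u) + 18·L_2(u).
Expanding and collecting terms gives h(u) = 6u² - u - 4.
Check: h(0) = -4. ✓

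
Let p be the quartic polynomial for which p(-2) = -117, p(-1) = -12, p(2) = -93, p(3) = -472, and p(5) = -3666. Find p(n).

Write p(n) = an^4 + bn^3 + cn^2 + dn + e. Substituting each data point gives a linear system:
  16a - 8b + 4c - 2d + e = -117
  a - b + c - d + e = -12
  16a + 8b + 4c + 2d + e = -93
  81a + 27b + 9c + 3d + e = -472
  625a + 125b + 25c + 5d + e = -3666
Solving the system yields a = -6, b = 1, c = -2, d = 2, e = -1.
So p(n) = -6n^4 + n^3 - 2n^2 + 2n - 1.
Check: p(2) = -93. ✓

p(n) = -6n^4 + n^3 - 2n^2 + 2n - 1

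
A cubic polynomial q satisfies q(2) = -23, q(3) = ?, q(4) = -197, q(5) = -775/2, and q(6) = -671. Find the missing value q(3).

The 4 known points determine the degree-3 polynomial uniquely.
Write q(n) = an^3 + bn^2 + cn + d. Substituting each data point gives a linear system:
  8a + 4b + 2c + d = -23
  64a + 16b + 4c + d = -197
  125a + 25b + 5c + d = -775/2
  216a + 36b + 6c + d = -671
Solving the system yields a = -3, b = -3/2, c = 6, d = -5.
So q(n) = -3n^3 - (3/2)n^2 + 6n - 5.
Then q(3) = -163/2.

-163/2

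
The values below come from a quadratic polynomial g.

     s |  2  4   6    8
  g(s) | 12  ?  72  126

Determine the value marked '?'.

34

The 3 known points determine the degree-2 polynomial uniquely.
Write g(s) = as^2 + bs + c. Substituting each data point gives a linear system:
  4a + 2b + c = 12
  36a + 6b + c = 72
  64a + 8b + c = 126
Solving the system yields a = 2, b = -1, c = 6.
So g(s) = 2s² - s + 6.
Then g(4) = 34.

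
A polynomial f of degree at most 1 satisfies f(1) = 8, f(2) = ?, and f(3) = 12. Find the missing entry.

10

The 2 known points determine the degree-1 polynomial uniquely.
Write f(n) = an + b. Substituting each data point gives a linear system:
  a + b = 8
  3a + b = 12
Solving the system yields a = 2, b = 6.
So f(n) = 2n + 6.
Then f(2) = 10.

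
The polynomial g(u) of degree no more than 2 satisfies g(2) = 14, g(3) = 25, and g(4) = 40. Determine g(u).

Write g(u) = au^2 + bu + c. Substituting each data point gives a linear system:
  4a + 2b + c = 14
  9a + 3b + c = 25
  16a + 4b + c = 40
Solving the system yields a = 2, b = 1, c = 4.
So g(u) = 2u² + u + 4.
Check: g(2) = 14. ✓

g(u) = 2u^2 + u + 4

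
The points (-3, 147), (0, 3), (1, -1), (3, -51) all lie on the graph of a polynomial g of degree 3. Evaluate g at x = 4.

-133

Write g(x) = ax^3 + bx^2 + cx + d. Substituting each data point gives a linear system:
  -27a + 9b - 3c + d = 147
  d = 3
  a + b + c + d = -1
  27a + 9b + 3c + d = -51
Solving the system yields a = -3, b = 5, c = -6, d = 3.
So g(x) = -3x^3 + 5x^2 - 6x + 3.
Then g(4) = -133.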